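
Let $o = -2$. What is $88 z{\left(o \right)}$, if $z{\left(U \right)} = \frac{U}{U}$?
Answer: $88$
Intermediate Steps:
$z{\left(U \right)} = 1$
$88 z{\left(o \right)} = 88 \cdot 1 = 88$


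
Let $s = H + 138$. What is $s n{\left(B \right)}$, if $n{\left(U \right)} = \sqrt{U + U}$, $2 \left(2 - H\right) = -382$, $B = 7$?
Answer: $331 \sqrt{14} \approx 1238.5$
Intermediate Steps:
$H = 193$ ($H = 2 - -191 = 2 + 191 = 193$)
$n{\left(U \right)} = \sqrt{2} \sqrt{U}$ ($n{\left(U \right)} = \sqrt{2 U} = \sqrt{2} \sqrt{U}$)
$s = 331$ ($s = 193 + 138 = 331$)
$s n{\left(B \right)} = 331 \sqrt{2} \sqrt{7} = 331 \sqrt{14}$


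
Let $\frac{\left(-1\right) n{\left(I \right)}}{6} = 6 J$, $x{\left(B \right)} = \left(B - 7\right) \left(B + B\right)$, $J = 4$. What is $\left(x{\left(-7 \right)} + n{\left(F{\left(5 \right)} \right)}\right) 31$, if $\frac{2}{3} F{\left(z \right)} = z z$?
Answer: $1612$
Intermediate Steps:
$F{\left(z \right)} = \frac{3 z^{2}}{2}$ ($F{\left(z \right)} = \frac{3 z z}{2} = \frac{3 z^{2}}{2}$)
$x{\left(B \right)} = 2 B \left(-7 + B\right)$ ($x{\left(B \right)} = \left(-7 + B\right) 2 B = 2 B \left(-7 + B\right)$)
$n{\left(I \right)} = -144$ ($n{\left(I \right)} = - 6 \cdot 6 \cdot 4 = \left(-6\right) 24 = -144$)
$\left(x{\left(-7 \right)} + n{\left(F{\left(5 \right)} \right)}\right) 31 = \left(2 \left(-7\right) \left(-7 - 7\right) - 144\right) 31 = \left(2 \left(-7\right) \left(-14\right) - 144\right) 31 = \left(196 - 144\right) 31 = 52 \cdot 31 = 1612$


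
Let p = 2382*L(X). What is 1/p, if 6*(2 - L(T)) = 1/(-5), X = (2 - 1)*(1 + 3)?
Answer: 5/24217 ≈ 0.00020647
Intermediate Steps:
X = 4 (X = 1*4 = 4)
L(T) = 61/30 (L(T) = 2 - 1/6/(-5) = 2 - 1/6*(-1/5) = 2 + 1/30 = 61/30)
p = 24217/5 (p = 2382*(61/30) = 24217/5 ≈ 4843.4)
1/p = 1/(24217/5) = 5/24217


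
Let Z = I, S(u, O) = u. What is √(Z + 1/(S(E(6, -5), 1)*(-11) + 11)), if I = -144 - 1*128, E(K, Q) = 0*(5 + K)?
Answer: I*√32901/11 ≈ 16.49*I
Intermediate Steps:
E(K, Q) = 0
I = -272 (I = -144 - 128 = -272)
Z = -272
√(Z + 1/(S(E(6, -5), 1)*(-11) + 11)) = √(-272 + 1/(0*(-11) + 11)) = √(-272 + 1/(0 + 11)) = √(-272 + 1/11) = √(-2991/11) = I*√32901/11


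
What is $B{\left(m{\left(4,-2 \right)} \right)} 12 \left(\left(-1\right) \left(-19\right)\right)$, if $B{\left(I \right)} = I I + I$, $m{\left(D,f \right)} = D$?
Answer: $4560$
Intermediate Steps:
$B{\left(I \right)} = I + I^{2}$ ($B{\left(I \right)} = I^{2} + I = I + I^{2}$)
$B{\left(m{\left(4,-2 \right)} \right)} 12 \left(\left(-1\right) \left(-19\right)\right) = 4 \left(1 + 4\right) 12 \left(\left(-1\right) \left(-19\right)\right) = 4 \cdot 5 \cdot 12 \cdot 19 = 20 \cdot 12 \cdot 19 = 240 \cdot 19 = 4560$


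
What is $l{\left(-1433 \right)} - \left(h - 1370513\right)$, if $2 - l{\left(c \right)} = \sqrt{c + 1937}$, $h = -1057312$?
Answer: $2427827 - 6 \sqrt{14} \approx 2.4278 \cdot 10^{6}$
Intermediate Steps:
$l{\left(c \right)} = 2 - \sqrt{1937 + c}$ ($l{\left(c \right)} = 2 - \sqrt{c + 1937} = 2 - \sqrt{1937 + c}$)
$l{\left(-1433 \right)} - \left(h - 1370513\right) = \left(2 - \sqrt{1937 - 1433}\right) - \left(-1057312 - 1370513\right) = \left(2 - \sqrt{504}\right) - -2427825 = \left(2 - 6 \sqrt{14}\right) + 2427825 = 2427827 - 6 \sqrt{14}$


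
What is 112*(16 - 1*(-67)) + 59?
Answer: 9355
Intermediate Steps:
112*(16 - 1*(-67)) + 59 = 112*(16 + 67) + 59 = 112*83 + 59 = 9296 + 59 = 9355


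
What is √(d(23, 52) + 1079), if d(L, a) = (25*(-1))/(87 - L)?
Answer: √69031/8 ≈ 32.842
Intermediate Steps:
d(L, a) = -25/(87 - L)
√(d(23, 52) + 1079) = √(25/(-87 + 23) + 1079) = √(25/(-64) + 1079) = √(25*(-1/64) + 1079) = √(-25/64 + 1079) = √(69031/64) = √69031/8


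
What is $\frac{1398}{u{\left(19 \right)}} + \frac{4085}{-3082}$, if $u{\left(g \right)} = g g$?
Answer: $\frac{2833951}{1112602} \approx 2.5471$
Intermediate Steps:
$u{\left(g \right)} = g^{2}$
$\frac{1398}{u{\left(19 \right)}} + \frac{4085}{-3082} = \frac{1398}{19^{2}} + \frac{4085}{-3082} = \frac{1398}{361} + 4085 \left(- \frac{1}{3082}\right) = 1398 \cdot \frac{1}{361} - \frac{4085}{3082} = \frac{1398}{361} - \frac{4085}{3082} = \frac{2833951}{1112602}$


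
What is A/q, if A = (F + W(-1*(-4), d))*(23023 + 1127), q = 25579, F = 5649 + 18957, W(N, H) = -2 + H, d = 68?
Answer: 595828800/25579 ≈ 23294.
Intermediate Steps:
F = 24606
A = 595828800 (A = (24606 + (-2 + 68))*(23023 + 1127) = (24606 + 66)*24150 = 24672*24150 = 595828800)
A/q = 595828800/25579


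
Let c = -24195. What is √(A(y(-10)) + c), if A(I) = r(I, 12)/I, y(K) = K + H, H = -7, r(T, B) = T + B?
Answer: I*√6992270/17 ≈ 155.55*I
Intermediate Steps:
r(T, B) = B + T
y(K) = -7 + K (y(K) = K - 7 = -7 + K)
A(I) = (12 + I)/I
√(A(y(-10)) + c) = √((12 + (-7 - 10))/(-7 - 10) - 24195) = √((12 - 17)/(-17) - 24195) = √(-1/17*(-5) - 24195) = √(5/17 - 24195) = √(-411310/17) = I*√6992270/17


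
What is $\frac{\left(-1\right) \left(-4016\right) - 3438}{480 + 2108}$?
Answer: $\frac{289}{1294} \approx 0.22334$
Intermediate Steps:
$\frac{\left(-1\right) \left(-4016\right) - 3438}{480 + 2108} = \frac{4016 - 3438}{2588} = 578 \cdot \frac{1}{2588} = \frac{289}{1294}$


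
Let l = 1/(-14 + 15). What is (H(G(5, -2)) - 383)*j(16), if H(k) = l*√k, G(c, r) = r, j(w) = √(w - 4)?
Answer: 2*√3*(-383 + I*√2) ≈ -1326.8 + 4.899*I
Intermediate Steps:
j(w) = √(-4 + w)
l = 1 (l = 1/1 = 1)
H(k) = √k (H(k) = 1*√k = √k)
(H(G(5, -2)) - 383)*j(16) = (√(-2) - 383)*√(-4 + 16) = (I*√2 - 383)*√12 = (-383 + I*√2)*(2*√3) = 2*√3*(-383 + I*√2)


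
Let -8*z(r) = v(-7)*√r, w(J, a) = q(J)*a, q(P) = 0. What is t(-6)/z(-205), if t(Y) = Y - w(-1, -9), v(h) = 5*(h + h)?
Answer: 24*I*√205/7175 ≈ 0.047892*I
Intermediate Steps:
v(h) = 10*h (v(h) = 5*(2*h) = 10*h)
w(J, a) = 0 (w(J, a) = 0*a = 0)
t(Y) = Y (t(Y) = Y - 1*0 = Y + 0 = Y)
z(r) = 35*√r/4 (z(r) = -10*(-7)*√r/8 = -(-35)*√r/4 = 35*√r/4)
t(-6)/z(-205) = -6*(-4*I*√205/7175) = -(-24)*I*√205/7175 = 24*I*√205/7175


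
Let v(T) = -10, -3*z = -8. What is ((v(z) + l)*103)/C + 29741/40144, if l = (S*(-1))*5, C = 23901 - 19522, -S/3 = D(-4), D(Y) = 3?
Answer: 274954959/175790576 ≈ 1.5641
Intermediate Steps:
S = -9 (S = -3*3 = -9)
z = 8/3 (z = -⅓*(-8) = 8/3 ≈ 2.6667)
C = 4379
l = 45 (l = -9*(-1)*5 = 9*5 = 45)
((v(z) + l)*103)/C + 29741/40144 = ((-10 + 45)*103)/4379 + 29741/40144 = (35*103)*(1/4379) + 29741*(1/40144) = 3605*(1/4379) + 29741/40144 = 3605/4379 + 29741/40144 = 274954959/175790576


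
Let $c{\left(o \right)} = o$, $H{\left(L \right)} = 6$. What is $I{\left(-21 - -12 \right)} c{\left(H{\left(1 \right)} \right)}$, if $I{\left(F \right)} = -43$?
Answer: $-258$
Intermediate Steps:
$I{\left(-21 - -12 \right)} c{\left(H{\left(1 \right)} \right)} = \left(-43\right) 6 = -258$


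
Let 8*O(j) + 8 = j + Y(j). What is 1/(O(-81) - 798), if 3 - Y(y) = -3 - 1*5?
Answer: -4/3231 ≈ -0.0012380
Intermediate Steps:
Y(y) = 11 (Y(y) = 3 - (-3 - 1*5) = 3 - (-3 - 5) = 3 - 1*(-8) = 3 + 8 = 11)
O(j) = 3/8 + j/8 (O(j) = -1 + (j + 11)/8 = -1 + (11 + j)/8 = -1 + (11/8 + j/8) = 3/8 + j/8)
1/(O(-81) - 798) = 1/((3/8 + (⅛)*(-81)) - 798) = 1/((3/8 - 81/8) - 798) = 1/(-39/4 - 798) = 1/(-3231/4) = -4/3231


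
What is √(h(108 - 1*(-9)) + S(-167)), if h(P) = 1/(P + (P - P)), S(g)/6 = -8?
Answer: I*√72995/39 ≈ 6.9276*I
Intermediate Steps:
S(g) = -48 (S(g) = 6*(-8) = -48)
h(P) = 1/P (h(P) = 1/(P + 0) = 1/P)
√(h(108 - 1*(-9)) + S(-167)) = √(1/(108 - 1*(-9)) - 48) = √(1/(108 + 9) - 48) = √(1/117 - 48) = √(-5615/117) = I*√72995/39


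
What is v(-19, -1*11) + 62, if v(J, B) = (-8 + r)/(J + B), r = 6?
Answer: 931/15 ≈ 62.067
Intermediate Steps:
v(J, B) = -2/(B + J) (v(J, B) = (-8 + 6)/(J + B) = -2/(B + J))
v(-19, -1*11) + 62 = -2/(-1*11 - 19) + 62 = -2/(-11 - 19) + 62 = -2/(-30) + 62 = -2*(-1/30) + 62 = 1/15 + 62 = 931/15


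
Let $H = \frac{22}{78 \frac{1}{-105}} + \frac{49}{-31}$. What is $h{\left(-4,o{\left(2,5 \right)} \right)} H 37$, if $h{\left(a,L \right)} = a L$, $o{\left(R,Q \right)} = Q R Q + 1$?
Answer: $\frac{94893456}{403} \approx 2.3547 \cdot 10^{5}$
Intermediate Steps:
$o{\left(R,Q \right)} = 1 + R Q^{2}$ ($o{\left(R,Q \right)} = R Q^{2} + 1 = 1 + R Q^{2}$)
$h{\left(a,L \right)} = L a$
$H = - \frac{12572}{403}$ ($H = \frac{22}{78 \left(- \frac{1}{105}\right)} + 49 \left(- \frac{1}{31}\right) = \frac{22}{- \frac{26}{35}} - \frac{49}{31} = 22 \left(- \frac{35}{26}\right) - \frac{49}{31} = - \frac{385}{13} - \frac{49}{31} = - \frac{12572}{403} \approx -31.196$)
$h{\left(-4,o{\left(2,5 \right)} \right)} H 37 = \left(1 + 2 \cdot 5^{2}\right) \left(-4\right) \left(- \frac{12572}{403}\right) 37 = \left(1 + 2 \cdot 25\right) \left(-4\right) \left(- \frac{12572}{403}\right) 37 = \left(1 + 50\right) \left(-4\right) \left(- \frac{12572}{403}\right) 37 = 51 \left(-4\right) \left(- \frac{12572}{403}\right) 37 = \left(-204\right) \left(- \frac{12572}{403}\right) 37 = \frac{2564688}{403} \cdot 37 = \frac{94893456}{403}$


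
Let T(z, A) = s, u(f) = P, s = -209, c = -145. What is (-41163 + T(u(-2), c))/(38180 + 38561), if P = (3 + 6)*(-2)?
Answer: -41372/76741 ≈ -0.53911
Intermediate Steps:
P = -18 (P = 9*(-2) = -18)
u(f) = -18
T(z, A) = -209
(-41163 + T(u(-2), c))/(38180 + 38561) = (-41163 - 209)/(38180 + 38561) = -41372/76741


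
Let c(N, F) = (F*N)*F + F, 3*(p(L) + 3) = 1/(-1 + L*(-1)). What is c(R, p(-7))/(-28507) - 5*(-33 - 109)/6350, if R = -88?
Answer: 406673869/2932515090 ≈ 0.13868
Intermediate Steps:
p(L) = -3 + 1/(3*(-1 - L)) (p(L) = -3 + 1/(3*(-1 + L*(-1))) = -3 + 1/(3*(-1 - L)))
c(N, F) = F + N*F² (c(N, F) = N*F² + F = F + N*F²)
c(R, p(-7))/(-28507) - 5*(-33 - 109)/6350 = (((-10 - 9*(-7))/(3*(1 - 7)))*(1 + ((-10 - 9*(-7))/(3*(1 - 7)))*(-88)))/(-28507) - 5*(-33 - 109)/6350 = (((⅓)*(-10 + 63)/(-6))*(1 + ((⅓)*(-10 + 63)/(-6))*(-88)))*(-1/28507) - 5*(-142)*(1/6350) = (((⅓)*(-⅙)*53)*(1 + ((⅓)*(-⅙)*53)*(-88)))*(-1/28507) + 710*(1/6350) = -53*(1 - 53/18*(-88))/18*(-1/28507) + 71/635 = -53*(1 + 2332/9)/18*(-1/28507) + 71/635 = -53/18*2341/9*(-1/28507) + 71/635 = -124073/162*(-1/28507) + 71/635 = 124073/4618134 + 71/635 = 406673869/2932515090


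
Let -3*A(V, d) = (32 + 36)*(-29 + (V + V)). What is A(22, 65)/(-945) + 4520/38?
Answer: 428432/3591 ≈ 119.31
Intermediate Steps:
A(V, d) = 1972/3 - 136*V/3 (A(V, d) = -(32 + 36)*(-29 + (V + V))/3 = -68*(-29 + 2*V)/3 = -(-1972 + 136*V)/3 = 1972/3 - 136*V/3)
A(22, 65)/(-945) + 4520/38 = (1972/3 - 136/3*22)/(-945) + 4520/38 = (1972/3 - 2992/3)*(-1/945) + 4520*(1/38) = -340*(-1/945) + 2260/19 = 68/189 + 2260/19 = 428432/3591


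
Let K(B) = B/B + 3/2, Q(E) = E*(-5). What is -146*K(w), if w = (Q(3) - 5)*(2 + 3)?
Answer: -365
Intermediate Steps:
Q(E) = -5*E
w = -100 (w = (-5*3 - 5)*(2 + 3) = (-15 - 5)*5 = -20*5 = -100)
K(B) = 5/2 (K(B) = 1 + 3*(½) = 1 + 3/2 = 5/2)
-146*K(w) = -146*5/2 = -365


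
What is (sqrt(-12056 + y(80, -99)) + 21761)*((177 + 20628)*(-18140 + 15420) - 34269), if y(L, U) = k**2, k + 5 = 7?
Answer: -1232192013309 - 113247738*I*sqrt(3013) ≈ -1.2322e+12 - 6.2163e+9*I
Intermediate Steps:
k = 2 (k = -5 + 7 = 2)
y(L, U) = 4 (y(L, U) = 2**2 = 4)
(sqrt(-12056 + y(80, -99)) + 21761)*((177 + 20628)*(-18140 + 15420) - 34269) = (sqrt(-12056 + 4) + 21761)*((177 + 20628)*(-18140 + 15420) - 34269) = (sqrt(-12052) + 21761)*(20805*(-2720) - 34269) = (2*I*sqrt(3013) + 21761)*(-56589600 - 34269) = (21761 + 2*I*sqrt(3013))*(-56623869) = -1232192013309 - 113247738*I*sqrt(3013)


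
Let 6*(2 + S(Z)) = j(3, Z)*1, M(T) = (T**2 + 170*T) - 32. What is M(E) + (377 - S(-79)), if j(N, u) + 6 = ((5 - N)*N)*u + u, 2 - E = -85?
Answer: 136795/6 ≈ 22799.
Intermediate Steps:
E = 87 (E = 2 - 1*(-85) = 2 + 85 = 87)
j(N, u) = -6 + u + N*u*(5 - N) (j(N, u) = -6 + (((5 - N)*N)*u + u) = -6 + ((N*(5 - N))*u + u) = -6 + (N*u*(5 - N) + u) = -6 + (u + N*u*(5 - N)) = -6 + u + N*u*(5 - N))
M(T) = -32 + T**2 + 170*T
S(Z) = -3 + 7*Z/6 (S(Z) = -2 + ((-6 + Z - 1*Z*3**2 + 5*3*Z)*1)/6 = -2 + ((-6 + Z - 1*Z*9 + 15*Z)*1)/6 = -2 + ((-6 + Z - 9*Z + 15*Z)*1)/6 = -2 + ((-6 + 7*Z)*1)/6 = -2 + (-6 + 7*Z)/6 = -2 + (-1 + 7*Z/6) = -3 + 7*Z/6)
M(E) + (377 - S(-79)) = (-32 + 87**2 + 170*87) + (377 - (-3 + (7/6)*(-79))) = (-32 + 7569 + 14790) + (377 - (-3 - 553/6)) = 22327 + (377 - 1*(-571/6)) = 22327 + (377 + 571/6) = 22327 + 2833/6 = 136795/6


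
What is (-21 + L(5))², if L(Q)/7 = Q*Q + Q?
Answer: 35721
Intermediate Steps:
L(Q) = 7*Q + 7*Q² (L(Q) = 7*(Q*Q + Q) = 7*(Q² + Q) = 7*(Q + Q²) = 7*Q + 7*Q²)
(-21 + L(5))² = (-21 + 7*5*(1 + 5))² = (-21 + 7*5*6)² = (-21 + 210)² = 189² = 35721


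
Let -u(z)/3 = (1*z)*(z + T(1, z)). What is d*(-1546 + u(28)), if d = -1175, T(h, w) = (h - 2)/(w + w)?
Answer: 9156775/2 ≈ 4.5784e+6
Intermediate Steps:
T(h, w) = (-2 + h)/(2*w) (T(h, w) = (-2 + h)/((2*w)) = (-2 + h)*(1/(2*w)) = (-2 + h)/(2*w))
u(z) = -3*z*(z - 1/(2*z)) (u(z) = -3*1*z*(z + (-2 + 1)/(2*z)) = -3*z*(z + (1/2)*(-1)/z) = -3*z*(z - 1/(2*z)))
d*(-1546 + u(28)) = -1175*(-1546 + (3/2 - 3*28**2)) = -1175*(-1546 + (3/2 - 3*784)) = -1175*(-1546 + (3/2 - 2352)) = -1175*(-1546 - 4701/2) = -1175*(-7793/2) = 9156775/2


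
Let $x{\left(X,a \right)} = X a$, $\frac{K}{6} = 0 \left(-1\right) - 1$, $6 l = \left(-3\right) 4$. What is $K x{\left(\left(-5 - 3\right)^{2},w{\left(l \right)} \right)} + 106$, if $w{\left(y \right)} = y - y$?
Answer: $106$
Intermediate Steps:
$l = -2$ ($l = \frac{\left(-3\right) 4}{6} = \frac{1}{6} \left(-12\right) = -2$)
$w{\left(y \right)} = 0$
$K = -6$ ($K = 6 \left(0 \left(-1\right) - 1\right) = 6 \left(0 - 1\right) = 6 \left(-1\right) = -6$)
$K x{\left(\left(-5 - 3\right)^{2},w{\left(l \right)} \right)} + 106 = - 6 \left(-5 - 3\right)^{2} \cdot 0 + 106 = - 6 \left(-8\right)^{2} \cdot 0 + 106 = - 6 \cdot 64 \cdot 0 + 106 = \left(-6\right) 0 + 106 = 0 + 106 = 106$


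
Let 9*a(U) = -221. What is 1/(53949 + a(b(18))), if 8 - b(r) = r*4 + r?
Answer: 9/485320 ≈ 1.8544e-5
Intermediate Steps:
b(r) = 8 - 5*r (b(r) = 8 - (r*4 + r) = 8 - (4*r + r) = 8 - 5*r)
a(U) = -221/9 (a(U) = (1/9)*(-221) = -221/9)
1/(53949 + a(b(18))) = 1/(53949 - 221/9) = 1/(485320/9) = 9/485320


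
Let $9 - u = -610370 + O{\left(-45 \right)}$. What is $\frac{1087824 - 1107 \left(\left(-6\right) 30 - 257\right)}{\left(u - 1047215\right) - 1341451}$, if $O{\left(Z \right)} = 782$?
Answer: $- \frac{523861}{593023} \approx -0.88337$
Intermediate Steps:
$u = 609597$ ($u = 9 - \left(-610370 + 782\right) = 9 - -609588 = 9 + 609588 = 609597$)
$\frac{1087824 - 1107 \left(\left(-6\right) 30 - 257\right)}{\left(u - 1047215\right) - 1341451} = \frac{1087824 - 1107 \left(\left(-6\right) 30 - 257\right)}{\left(609597 - 1047215\right) - 1341451} = \frac{1087824 - 1107 \left(-180 - 257\right)}{\left(609597 - 1047215\right) - 1341451} = \frac{1087824 - -483759}{-437618 - 1341451} = \frac{1087824 + 483759}{-1779069} = 1571583 \left(- \frac{1}{1779069}\right) = - \frac{523861}{593023}$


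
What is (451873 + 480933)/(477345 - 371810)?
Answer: 932806/105535 ≈ 8.8388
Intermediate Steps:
(451873 + 480933)/(477345 - 371810) = 932806/105535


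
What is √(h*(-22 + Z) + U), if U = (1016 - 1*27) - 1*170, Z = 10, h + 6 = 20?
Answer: √651 ≈ 25.515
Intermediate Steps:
h = 14 (h = -6 + 20 = 14)
U = 819 (U = (1016 - 27) - 170 = 989 - 170 = 819)
√(h*(-22 + Z) + U) = √(14*(-22 + 10) + 819) = √(14*(-12) + 819) = √(-168 + 819) = √651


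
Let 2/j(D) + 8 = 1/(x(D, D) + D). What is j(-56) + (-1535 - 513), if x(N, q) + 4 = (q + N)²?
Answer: -204560776/99871 ≈ -2048.3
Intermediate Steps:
x(N, q) = -4 + (N + q)² (x(N, q) = -4 + (q + N)² = -4 + (N + q)²)
j(D) = 2/(-8 + 1/(-4 + D + 4*D²)) (j(D) = 2/(-8 + 1/((-4 + (D + D)²) + D)) = 2/(-8 + 1/((-4 + (2*D)²) + D)) = 2/(-8 + 1/((-4 + 4*D²) + D)) = 2/(-8 + 1/(-4 + D + 4*D²)))
j(-56) + (-1535 - 513) = 2*(4 - 1*(-56) - 4*(-56)²)/(-33 + 8*(-56) + 32*(-56)²) + (-1535 - 513) = 2*(4 + 56 - 4*3136)/(-33 - 448 + 32*3136) - 2048 = 2*(4 + 56 - 12544)/(-33 - 448 + 100352) - 2048 = 2*(-12484)/99871 - 2048 = 2*(1/99871)*(-12484) - 2048 = -24968/99871 - 2048 = -204560776/99871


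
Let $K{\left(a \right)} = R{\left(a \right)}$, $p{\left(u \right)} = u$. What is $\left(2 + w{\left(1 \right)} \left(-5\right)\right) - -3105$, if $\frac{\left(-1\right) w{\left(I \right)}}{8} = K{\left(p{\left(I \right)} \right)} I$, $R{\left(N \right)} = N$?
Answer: $3147$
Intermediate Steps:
$K{\left(a \right)} = a$
$w{\left(I \right)} = - 8 I^{2}$ ($w{\left(I \right)} = - 8 I I = - 8 I^{2}$)
$\left(2 + w{\left(1 \right)} \left(-5\right)\right) - -3105 = \left(2 + - 8 \cdot 1^{2} \left(-5\right)\right) - -3105 = \left(2 + \left(-8\right) 1 \left(-5\right)\right) + 3105 = \left(2 - -40\right) + 3105 = \left(2 + 40\right) + 3105 = 42 + 3105 = 3147$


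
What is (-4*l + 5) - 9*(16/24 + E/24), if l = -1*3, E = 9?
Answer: 61/8 ≈ 7.6250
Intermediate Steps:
l = -3
(-4*l + 5) - 9*(16/24 + E/24) = (-4*(-3) + 5) - 9*(16/24 + 9/24) = (12 + 5) - 9*(16*(1/24) + 9*(1/24)) = 17 - 9*(⅔ + 3/8) = 17 - 9*25/24 = 17 - 75/8 = 61/8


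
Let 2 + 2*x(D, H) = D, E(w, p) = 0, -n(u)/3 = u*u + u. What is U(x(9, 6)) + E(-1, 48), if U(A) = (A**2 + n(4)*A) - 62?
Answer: -1039/4 ≈ -259.75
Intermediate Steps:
n(u) = -3*u - 3*u**2 (n(u) = -3*(u*u + u) = -3*(u**2 + u) = -3*(u + u**2) = -3*u - 3*u**2)
x(D, H) = -1 + D/2
U(A) = -62 + A**2 - 60*A (U(A) = (A**2 + (-3*4*(1 + 4))*A) - 62 = (A**2 + (-3*4*5)*A) - 62 = (A**2 - 60*A) - 62 = -62 + A**2 - 60*A)
U(x(9, 6)) + E(-1, 48) = (-62 + (-1 + (1/2)*9)**2 - 60*(-1 + (1/2)*9)) + 0 = (-62 + (-1 + 9/2)**2 - 60*(-1 + 9/2)) + 0 = (-62 + (7/2)**2 - 60*7/2) + 0 = (-62 + 49/4 - 210) + 0 = -1039/4 + 0 = -1039/4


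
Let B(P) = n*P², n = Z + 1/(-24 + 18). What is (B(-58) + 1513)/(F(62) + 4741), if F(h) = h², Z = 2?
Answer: 23041/25755 ≈ 0.89462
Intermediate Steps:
n = 11/6 (n = 2 + 1/(-24 + 18) = 2 + 1/(-6) = 2 - ⅙ = 11/6 ≈ 1.8333)
B(P) = 11*P²/6
(B(-58) + 1513)/(F(62) + 4741) = ((11/6)*(-58)² + 1513)/(62² + 4741) = ((11/6)*3364 + 1513)/(3844 + 4741) = (18502/3 + 1513)/8585 = (23041/3)*(1/8585) = 23041/25755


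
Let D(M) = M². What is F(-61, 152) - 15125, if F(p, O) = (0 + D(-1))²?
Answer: -15124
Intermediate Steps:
F(p, O) = 1 (F(p, O) = (0 + (-1)²)² = (0 + 1)² = 1² = 1)
F(-61, 152) - 15125 = 1 - 15125 = -15124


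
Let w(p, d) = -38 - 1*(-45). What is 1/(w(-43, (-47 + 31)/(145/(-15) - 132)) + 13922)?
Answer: 1/13929 ≈ 7.1793e-5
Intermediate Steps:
w(p, d) = 7 (w(p, d) = -38 + 45 = 7)
1/(w(-43, (-47 + 31)/(145/(-15) - 132)) + 13922) = 1/(7 + 13922) = 1/13929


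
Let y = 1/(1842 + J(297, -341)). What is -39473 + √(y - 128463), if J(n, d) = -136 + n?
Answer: -39473 + 2*I*√128848677541/2003 ≈ -39473.0 + 358.42*I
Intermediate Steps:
y = 1/2003 (y = 1/(1842 + (-136 + 297)) = 1/(1842 + 161) = 1/2003 ≈ 0.00049925)
-39473 + √(y - 128463) = -39473 + √(1/2003 - 128463) = -39473 + √(-257311388/2003) = -39473 + 2*I*√128848677541/2003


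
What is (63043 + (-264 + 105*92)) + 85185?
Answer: 157624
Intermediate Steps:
(63043 + (-264 + 105*92)) + 85185 = (63043 + (-264 + 9660)) + 85185 = (63043 + 9396) + 85185 = 72439 + 85185 = 157624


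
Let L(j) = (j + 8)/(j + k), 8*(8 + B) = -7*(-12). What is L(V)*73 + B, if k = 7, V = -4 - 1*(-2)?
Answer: 901/10 ≈ 90.100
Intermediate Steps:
V = -2 (V = -4 + 2 = -2)
B = 5/2 (B = -8 + (-7*(-12))/8 = -8 + (⅛)*84 = -8 + 21/2 = 5/2 ≈ 2.5000)
L(j) = (8 + j)/(7 + j) (L(j) = (j + 8)/(j + 7) = (8 + j)/(7 + j))
L(V)*73 + B = ((8 - 2)/(7 - 2))*73 + 5/2 = (6/5)*73 + 5/2 = 438/5 + 5/2 = 901/10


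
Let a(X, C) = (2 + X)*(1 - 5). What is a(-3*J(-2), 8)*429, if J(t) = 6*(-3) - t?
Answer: -85800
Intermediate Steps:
J(t) = -18 - t
a(X, C) = -8 - 4*X (a(X, C) = (2 + X)*(-4) = -8 - 4*X)
a(-3*J(-2), 8)*429 = (-8 - (-12)*(-18 - 1*(-2)))*429 = (-8 - (-12)*(-18 + 2))*429 = (-8 - (-12)*(-16))*429 = (-8 - 4*48)*429 = (-8 - 192)*429 = -200*429 = -85800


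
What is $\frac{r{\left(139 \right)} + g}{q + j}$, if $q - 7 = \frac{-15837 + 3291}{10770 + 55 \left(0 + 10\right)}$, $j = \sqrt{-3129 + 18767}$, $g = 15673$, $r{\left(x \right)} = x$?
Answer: $- \frac{2984420444240}{499860690391} + \frac{506546907200 \sqrt{15638}}{499860690391} \approx 120.75$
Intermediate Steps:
$j = \sqrt{15638} \approx 125.05$
$q = \frac{33347}{5660}$ ($q = 7 + \frac{-15837 + 3291}{10770 + 55 \left(0 + 10\right)} = 7 - \frac{12546}{10770 + 55 \cdot 10} = 7 - \frac{12546}{10770 + 550} = 7 - \frac{12546}{11320} = 7 - \frac{6273}{5660} = \frac{33347}{5660} \approx 5.8917$)
$\frac{r{\left(139 \right)} + g}{q + j} = \frac{139 + 15673}{\frac{33347}{5660} + \sqrt{15638}} = \frac{15812}{\frac{33347}{5660} + \sqrt{15638}}$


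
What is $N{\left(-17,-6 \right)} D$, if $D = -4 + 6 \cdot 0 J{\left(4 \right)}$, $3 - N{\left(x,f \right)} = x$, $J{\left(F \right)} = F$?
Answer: $-80$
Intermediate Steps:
$N{\left(x,f \right)} = 3 - x$
$D = -4$ ($D = -4 + 6 \cdot 0 \cdot 4 = -4 + 0 \cdot 4 = -4 + 0 = -4$)
$N{\left(-17,-6 \right)} D = \left(3 - -17\right) \left(-4\right) = \left(3 + 17\right) \left(-4\right) = 20 \left(-4\right) = -80$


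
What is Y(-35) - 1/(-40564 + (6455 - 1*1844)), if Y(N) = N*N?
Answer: 44042426/35953 ≈ 1225.0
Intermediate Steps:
Y(N) = N²
Y(-35) - 1/(-40564 + (6455 - 1*1844)) = (-35)² - 1/(-40564 + (6455 - 1*1844)) = 1225 - 1/(-40564 + (6455 - 1844)) = 1225 - 1/(-40564 + 4611) = 1225 - 1/(-35953) = 1225 - 1*(-1/35953) = 1225 + 1/35953 = 44042426/35953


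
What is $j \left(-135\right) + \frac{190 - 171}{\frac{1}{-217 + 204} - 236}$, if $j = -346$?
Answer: $\frac{143352743}{3069} \approx 46710.0$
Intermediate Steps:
$j \left(-135\right) + \frac{190 - 171}{\frac{1}{-217 + 204} - 236} = \left(-346\right) \left(-135\right) + \frac{190 - 171}{\frac{1}{-217 + 204} - 236} = 46710 + \frac{19}{\frac{1}{-13} - 236} = 46710 + \frac{19}{- \frac{1}{13} - 236} = 46710 + \frac{19}{- \frac{3069}{13}} = 46710 + 19 \left(- \frac{13}{3069}\right) = 46710 - \frac{247}{3069} = \frac{143352743}{3069}$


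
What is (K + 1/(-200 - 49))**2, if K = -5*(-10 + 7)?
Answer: 13942756/62001 ≈ 224.88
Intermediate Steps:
K = 15 (K = -5*(-3) = 15)
(K + 1/(-200 - 49))**2 = (15 + 1/(-200 - 49))**2 = (15 + 1/(-249))**2 = (15 - 1/249)**2 = (3734/249)**2 = 13942756/62001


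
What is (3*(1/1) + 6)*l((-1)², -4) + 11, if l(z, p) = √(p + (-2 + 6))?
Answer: 11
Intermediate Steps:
l(z, p) = √(4 + p) (l(z, p) = √(p + 4) = √(4 + p))
(3*(1/1) + 6)*l((-1)², -4) + 11 = (3*(1/1) + 6)*√(4 - 4) + 11 = (3*(1*1) + 6)*√0 + 11 = (3*1 + 6)*0 + 11 = (3 + 6)*0 + 11 = 9*0 + 11 = 0 + 11 = 11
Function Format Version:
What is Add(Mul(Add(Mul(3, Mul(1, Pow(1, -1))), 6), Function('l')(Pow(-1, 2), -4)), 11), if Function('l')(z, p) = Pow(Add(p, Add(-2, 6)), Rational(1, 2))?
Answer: 11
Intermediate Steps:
Function('l')(z, p) = Pow(Add(4, p), Rational(1, 2)) (Function('l')(z, p) = Pow(Add(p, 4), Rational(1, 2)) = Pow(Add(4, p), Rational(1, 2)))
Add(Mul(Add(Mul(3, Mul(1, Pow(1, -1))), 6), Function('l')(Pow(-1, 2), -4)), 11) = Add(Mul(Add(Mul(3, Mul(1, Pow(1, -1))), 6), Pow(Add(4, -4), Rational(1, 2))), 11) = Add(Mul(Add(Mul(3, Mul(1, 1)), 6), Pow(0, Rational(1, 2))), 11) = Add(Mul(Add(Mul(3, 1), 6), 0), 11) = Add(Mul(Add(3, 6), 0), 11) = Add(Mul(9, 0), 11) = Add(0, 11) = 11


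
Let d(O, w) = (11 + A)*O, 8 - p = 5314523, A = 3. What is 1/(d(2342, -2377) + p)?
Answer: -1/5281727 ≈ -1.8933e-7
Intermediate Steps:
p = -5314515 (p = 8 - 1*5314523 = 8 - 5314523 = -5314515)
d(O, w) = 14*O (d(O, w) = (11 + 3)*O = 14*O)
1/(d(2342, -2377) + p) = 1/(14*2342 - 5314515) = 1/(32788 - 5314515) = 1/(-5281727) = -1/5281727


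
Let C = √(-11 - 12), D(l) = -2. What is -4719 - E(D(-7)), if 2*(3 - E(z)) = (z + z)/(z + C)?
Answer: -127490/27 + 2*I*√23/27 ≈ -4721.9 + 0.35525*I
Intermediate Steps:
C = I*√23 (C = √(-23) = I*√23 ≈ 4.7958*I)
E(z) = 3 - z/(z + I*√23) (E(z) = 3 - (z + z)/(2*(z + I*√23)) = 3 - 2*z/(2*(z + I*√23)) = 3 - z/(z + I*√23))
-4719 - E(D(-7)) = -4719 - (2*(-2) + 3*I*√23)/(-2 + I*√23) = -4719 - (-4 + 3*I*√23)/(-2 + I*√23)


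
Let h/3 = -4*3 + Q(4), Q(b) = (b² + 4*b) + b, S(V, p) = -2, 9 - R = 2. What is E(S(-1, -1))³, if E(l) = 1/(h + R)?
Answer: 1/493039 ≈ 2.0282e-6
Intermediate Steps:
R = 7 (R = 9 - 1*2 = 9 - 2 = 7)
Q(b) = b² + 5*b
h = 72 (h = 3*(-4*3 + 4*(5 + 4)) = 3*(-12 + 4*9) = 3*(-12 + 36) = 3*24 = 72)
E(l) = 1/79 (E(l) = 1/(72 + 7) = 1/79)
E(S(-1, -1))³ = (1/79)³ = 1/493039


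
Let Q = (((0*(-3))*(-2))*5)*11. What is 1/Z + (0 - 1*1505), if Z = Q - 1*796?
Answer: -1197981/796 ≈ -1505.0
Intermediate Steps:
Q = 0 (Q = ((0*(-2))*5)*11 = (0*5)*11 = 0*11 = 0)
Z = -796 (Z = 0 - 1*796 = 0 - 796 = -796)
1/Z + (0 - 1*1505) = 1/(-796) + (0 - 1*1505) = -1/796 + (0 - 1505) = -1/796 - 1505 = -1197981/796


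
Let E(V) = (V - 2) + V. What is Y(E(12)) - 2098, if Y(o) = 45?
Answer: -2053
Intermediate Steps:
E(V) = -2 + 2*V (E(V) = (-2 + V) + V = -2 + 2*V)
Y(E(12)) - 2098 = 45 - 2098 = -2053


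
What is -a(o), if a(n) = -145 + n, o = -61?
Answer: 206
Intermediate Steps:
-a(o) = -(-145 - 61) = -1*(-206) = 206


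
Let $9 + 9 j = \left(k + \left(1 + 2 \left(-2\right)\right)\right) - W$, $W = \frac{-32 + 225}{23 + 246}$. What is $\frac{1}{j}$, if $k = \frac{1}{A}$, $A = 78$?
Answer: $- \frac{188838}{266569} \approx -0.7084$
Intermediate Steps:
$k = \frac{1}{78} \approx 0.012821$
$W = \frac{193}{269} \approx 0.71747$
$j = - \frac{266569}{188838}$ ($j = -1 + \frac{\left(\frac{1}{78} + \left(1 + 2 \left(-2\right)\right)\right) - \frac{193}{269}}{9} = -1 + \frac{\left(\frac{1}{78} + \left(1 - 4\right)\right) - \frac{193}{269}}{9} = -1 + \frac{\left(\frac{1}{78} - 3\right) - \frac{193}{269}}{9} = -1 + \frac{- \frac{233}{78} - \frac{193}{269}}{9} = -1 + \frac{1}{9} \left(- \frac{77731}{20982}\right) = -1 - \frac{77731}{188838} = - \frac{266569}{188838} \approx -1.4116$)
$\frac{1}{j} = \frac{1}{- \frac{266569}{188838}} = - \frac{188838}{266569}$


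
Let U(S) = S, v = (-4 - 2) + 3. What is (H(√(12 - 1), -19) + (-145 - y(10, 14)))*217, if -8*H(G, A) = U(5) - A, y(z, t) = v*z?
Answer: -25606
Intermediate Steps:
v = -3 (v = -6 + 3 = -3)
y(z, t) = -3*z
H(G, A) = -5/8 + A/8 (H(G, A) = -(5 - A)/8 = -5/8 + A/8)
(H(√(12 - 1), -19) + (-145 - y(10, 14)))*217 = ((-5/8 + (⅛)*(-19)) + (-145 - (-3)*10))*217 = ((-5/8 - 19/8) + (-145 - 1*(-30)))*217 = (-3 + (-145 + 30))*217 = (-3 - 115)*217 = -118*217 = -25606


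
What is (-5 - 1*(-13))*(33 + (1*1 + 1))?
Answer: 280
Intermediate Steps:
(-5 - 1*(-13))*(33 + (1*1 + 1)) = (-5 + 13)*(33 + (1 + 1)) = 8*(33 + 2) = 8*35 = 280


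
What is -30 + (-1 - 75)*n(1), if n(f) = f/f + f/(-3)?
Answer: -242/3 ≈ -80.667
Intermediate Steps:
n(f) = 1 - f/3 (n(f) = 1 + f*(-⅓) = 1 - f/3)
-30 + (-1 - 75)*n(1) = -30 + (-1 - 75)*(1 - ⅓*1) = -30 - 76*(1 - ⅓) = -30 - 76*⅔ = -30 - 152/3 = -242/3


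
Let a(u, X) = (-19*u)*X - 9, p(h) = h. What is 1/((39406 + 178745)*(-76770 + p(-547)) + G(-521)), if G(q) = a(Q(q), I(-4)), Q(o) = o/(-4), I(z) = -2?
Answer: -2/33733551853 ≈ -5.9288e-11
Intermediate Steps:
Q(o) = -o/4 (Q(o) = o*(-1/4) = -o/4)
a(u, X) = -9 - 19*X*u (a(u, X) = -19*X*u - 9 = -9 - 19*X*u)
G(q) = -9 - 19*q/2 (G(q) = -9 - 19*(-2)*(-q/4) = -9 - 19*q/2)
1/((39406 + 178745)*(-76770 + p(-547)) + G(-521)) = 1/((39406 + 178745)*(-76770 - 547) + (-9 - 19/2*(-521))) = 1/(218151*(-77317) + (-9 + 9899/2)) = 1/(-16866780867 + 9881/2) = 1/(-33733551853/2) = -2/33733551853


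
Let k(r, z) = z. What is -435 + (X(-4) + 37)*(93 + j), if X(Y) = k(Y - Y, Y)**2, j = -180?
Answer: -5046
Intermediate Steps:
X(Y) = Y**2
-435 + (X(-4) + 37)*(93 + j) = -435 + ((-4)**2 + 37)*(93 - 180) = -435 + (16 + 37)*(-87) = -435 + 53*(-87) = -435 - 4611 = -5046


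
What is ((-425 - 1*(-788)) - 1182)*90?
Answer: -73710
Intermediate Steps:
((-425 - 1*(-788)) - 1182)*90 = ((-425 + 788) - 1182)*90 = (363 - 1182)*90 = -819*90 = -73710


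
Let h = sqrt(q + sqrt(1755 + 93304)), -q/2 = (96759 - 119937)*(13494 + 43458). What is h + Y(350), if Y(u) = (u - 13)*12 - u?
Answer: 3694 + sqrt(2640066912 + sqrt(95059)) ≈ 55076.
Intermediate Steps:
Y(u) = -156 + 11*u (Y(u) = (-13 + u)*12 - u = (-156 + 12*u) - u = -156 + 11*u)
q = 2640066912 (q = -2*(96759 - 119937)*(13494 + 43458) = -(-46356)*56952 = -2*(-1320033456) = 2640066912)
h = sqrt(2640066912 + sqrt(95059)) (h = sqrt(2640066912 + sqrt(1755 + 93304)) = sqrt(2640066912 + sqrt(95059)) ≈ 51382.)
h + Y(350) = sqrt(2640066912 + sqrt(95059)) + (-156 + 11*350) = sqrt(2640066912 + sqrt(95059)) + (-156 + 3850) = sqrt(2640066912 + sqrt(95059)) + 3694 = 3694 + sqrt(2640066912 + sqrt(95059))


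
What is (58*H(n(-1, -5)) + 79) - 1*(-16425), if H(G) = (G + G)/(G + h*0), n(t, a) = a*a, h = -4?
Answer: 16620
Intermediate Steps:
n(t, a) = a**2
H(G) = 2 (H(G) = (G + G)/(G - 4*0) = (2*G)/(G + 0) = (2*G)/G = 2)
(58*H(n(-1, -5)) + 79) - 1*(-16425) = (58*2 + 79) - 1*(-16425) = (116 + 79) + 16425 = 195 + 16425 = 16620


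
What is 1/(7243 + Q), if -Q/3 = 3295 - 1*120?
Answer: -1/2282 ≈ -0.00043821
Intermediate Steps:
Q = -9525 (Q = -3*(3295 - 1*120) = -3*(3295 - 120) = -3*3175 = -9525)
1/(7243 + Q) = 1/(7243 - 9525) = 1/(-2282) = -1/2282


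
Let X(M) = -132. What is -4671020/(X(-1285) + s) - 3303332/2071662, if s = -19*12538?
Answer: 2222353059928/123447231087 ≈ 18.002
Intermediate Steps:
s = -238222
-4671020/(X(-1285) + s) - 3303332/2071662 = -4671020/(-132 - 238222) - 3303332/2071662 = -4671020/(-238354) - 3303332*1/2071662 = -4671020*(-1/238354) - 1651666/1035831 = 2335510/119177 - 1651666/1035831 = 2222353059928/123447231087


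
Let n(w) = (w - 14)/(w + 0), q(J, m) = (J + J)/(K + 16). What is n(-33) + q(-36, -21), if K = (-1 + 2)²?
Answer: -1577/561 ≈ -2.8111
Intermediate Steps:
K = 1 (K = 1² = 1)
q(J, m) = 2*J/17 (q(J, m) = (J + J)/(1 + 16) = (2*J)/17 = (2*J)*(1/17) = 2*J/17)
n(w) = (-14 + w)/w
n(-33) + q(-36, -21) = (-14 - 33)/(-33) + (2/17)*(-36) = -1/33*(-47) - 72/17 = 47/33 - 72/17 = -1577/561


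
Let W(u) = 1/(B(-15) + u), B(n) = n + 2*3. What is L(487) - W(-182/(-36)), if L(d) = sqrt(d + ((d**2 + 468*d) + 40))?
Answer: 18/71 + 2*sqrt(116403) ≈ 682.61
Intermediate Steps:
B(n) = 6 + n (B(n) = n + 6 = 6 + n)
W(u) = 1/(-9 + u) (W(u) = 1/((6 - 15) + u) = 1/(-9 + u))
L(d) = sqrt(40 + d**2 + 469*d) (L(d) = sqrt(d + (40 + d**2 + 468*d)) = sqrt(40 + d**2 + 469*d))
L(487) - W(-182/(-36)) = sqrt(40 + 487**2 + 469*487) - 1/(-9 - 182/(-36)) = sqrt(40 + 237169 + 228403) - 1/(-9 - 182*(-1/36)) = sqrt(465612) - 1/(-9 + 91/18) = 2*sqrt(116403) - 1/(-71/18) = 2*sqrt(116403) - 1*(-18/71) = 2*sqrt(116403) + 18/71 = 18/71 + 2*sqrt(116403)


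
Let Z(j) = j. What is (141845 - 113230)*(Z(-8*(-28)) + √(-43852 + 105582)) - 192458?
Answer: 6217302 + 28615*√61730 ≈ 1.3327e+7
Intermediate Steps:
(141845 - 113230)*(Z(-8*(-28)) + √(-43852 + 105582)) - 192458 = (141845 - 113230)*(-8*(-28) + √(-43852 + 105582)) - 192458 = 28615*(224 + √61730) - 192458 = (6409760 + 28615*√61730) - 192458 = 6217302 + 28615*√61730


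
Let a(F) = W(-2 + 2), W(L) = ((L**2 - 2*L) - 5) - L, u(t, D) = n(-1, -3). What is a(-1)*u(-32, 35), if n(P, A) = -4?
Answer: 20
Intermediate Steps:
u(t, D) = -4
W(L) = -5 + L**2 - 3*L (W(L) = (-5 + L**2 - 2*L) - L = -5 + L**2 - 3*L)
a(F) = -5 (a(F) = -5 + (-2 + 2)**2 - 3*(-2 + 2) = -5 + 0**2 - 3*0 = -5 + 0 + 0 = -5)
a(-1)*u(-32, 35) = -5*(-4) = 20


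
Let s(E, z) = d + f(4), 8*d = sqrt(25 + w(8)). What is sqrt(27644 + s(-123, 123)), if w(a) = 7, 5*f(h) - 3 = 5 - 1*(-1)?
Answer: sqrt(2764580 + 50*sqrt(2))/10 ≈ 166.27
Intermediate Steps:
f(h) = 9/5 (f(h) = 3/5 + (5 - 1*(-1))/5 = 3/5 + (5 + 1)/5 = 3/5 + (1/5)*6 = 3/5 + 6/5 = 9/5)
d = sqrt(2)/2 (d = sqrt(25 + 7)/8 = sqrt(32)/8 = (4*sqrt(2))/8 = sqrt(2)/2 ≈ 0.70711)
s(E, z) = 9/5 + sqrt(2)/2 (s(E, z) = sqrt(2)/2 + 9/5 = 9/5 + sqrt(2)/2)
sqrt(27644 + s(-123, 123)) = sqrt(27644 + (9/5 + sqrt(2)/2)) = sqrt(138229/5 + sqrt(2)/2)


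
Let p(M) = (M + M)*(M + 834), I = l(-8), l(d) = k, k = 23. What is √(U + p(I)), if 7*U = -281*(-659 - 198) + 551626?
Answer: √7478779/7 ≈ 390.68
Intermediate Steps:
l(d) = 23
I = 23
p(M) = 2*M*(834 + M) (p(M) = (2*M)*(834 + M) = 2*M*(834 + M))
U = 792443/7 (U = (-281*(-659 - 198) + 551626)/7 = (-281*(-857) + 551626)/7 = (240817 + 551626)/7 = (⅐)*792443 = 792443/7 ≈ 1.1321e+5)
√(U + p(I)) = √(792443/7 + 2*23*(834 + 23)) = √(792443/7 + 2*23*857) = √(792443/7 + 39422) = √(1068397/7) = √7478779/7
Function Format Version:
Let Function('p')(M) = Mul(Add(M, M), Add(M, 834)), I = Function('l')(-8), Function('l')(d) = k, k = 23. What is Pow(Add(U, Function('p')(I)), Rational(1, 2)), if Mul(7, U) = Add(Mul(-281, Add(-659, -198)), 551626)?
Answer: Mul(Rational(1, 7), Pow(7478779, Rational(1, 2))) ≈ 390.68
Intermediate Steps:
Function('l')(d) = 23
I = 23
Function('p')(M) = Mul(2, M, Add(834, M)) (Function('p')(M) = Mul(Mul(2, M), Add(834, M)) = Mul(2, M, Add(834, M)))
U = Rational(792443, 7) (U = Mul(Rational(1, 7), Add(Mul(-281, Add(-659, -198)), 551626)) = Mul(Rational(1, 7), Add(Mul(-281, -857), 551626)) = Mul(Rational(1, 7), Add(240817, 551626)) = Mul(Rational(1, 7), 792443) = Rational(792443, 7) ≈ 1.1321e+5)
Pow(Add(U, Function('p')(I)), Rational(1, 2)) = Pow(Add(Rational(792443, 7), Mul(2, 23, Add(834, 23))), Rational(1, 2)) = Pow(Add(Rational(792443, 7), Mul(2, 23, 857)), Rational(1, 2)) = Pow(Add(Rational(792443, 7), 39422), Rational(1, 2)) = Pow(Rational(1068397, 7), Rational(1, 2)) = Mul(Rational(1, 7), Pow(7478779, Rational(1, 2)))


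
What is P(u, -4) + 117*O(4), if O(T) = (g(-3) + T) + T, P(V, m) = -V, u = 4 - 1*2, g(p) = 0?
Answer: 934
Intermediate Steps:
u = 2 (u = 4 - 2 = 2)
O(T) = 2*T (O(T) = (0 + T) + T = T + T = 2*T)
P(u, -4) + 117*O(4) = -1*2 + 117*(2*4) = -2 + 117*8 = -2 + 936 = 934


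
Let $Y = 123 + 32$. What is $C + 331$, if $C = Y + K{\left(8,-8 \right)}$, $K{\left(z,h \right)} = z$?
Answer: $494$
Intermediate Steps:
$Y = 155$
$C = 163$ ($C = 155 + 8 = 163$)
$C + 331 = 163 + 331 = 494$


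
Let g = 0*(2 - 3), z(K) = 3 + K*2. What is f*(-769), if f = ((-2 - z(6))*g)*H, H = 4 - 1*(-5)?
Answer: 0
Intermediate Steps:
z(K) = 3 + 2*K
g = 0 (g = 0*(-1) = 0)
H = 9 (H = 4 + 5 = 9)
f = 0 (f = ((-2 - (3 + 2*6))*0)*9 = ((-2 - (3 + 12))*0)*9 = ((-2 - 1*15)*0)*9 = ((-2 - 15)*0)*9 = -17*0*9 = 0*9 = 0)
f*(-769) = 0*(-769) = 0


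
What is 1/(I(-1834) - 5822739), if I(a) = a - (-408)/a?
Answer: -917/5341133645 ≈ -1.7169e-7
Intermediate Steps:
I(a) = a + 408/a
1/(I(-1834) - 5822739) = 1/((-1834 + 408/(-1834)) - 5822739) = 1/((-1834 + 408*(-1/1834)) - 5822739) = 1/((-1834 - 204/917) - 5822739) = 1/(-1681982/917 - 5822739) = 1/(-5341133645/917) = -917/5341133645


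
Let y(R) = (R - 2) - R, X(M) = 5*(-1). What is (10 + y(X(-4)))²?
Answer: 64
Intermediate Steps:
X(M) = -5
y(R) = -2 (y(R) = (-2 + R) - R = -2)
(10 + y(X(-4)))² = (10 - 2)² = 8² = 64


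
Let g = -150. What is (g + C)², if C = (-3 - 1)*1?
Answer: 23716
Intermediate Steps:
C = -4 (C = -4*1 = -4)
(g + C)² = (-150 - 4)² = (-154)² = 23716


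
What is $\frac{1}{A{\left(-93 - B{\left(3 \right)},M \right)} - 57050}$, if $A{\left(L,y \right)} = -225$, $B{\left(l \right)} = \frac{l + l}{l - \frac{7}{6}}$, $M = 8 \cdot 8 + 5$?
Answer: $- \frac{1}{57275} \approx -1.746 \cdot 10^{-5}$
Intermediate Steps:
$M = 69$ ($M = 64 + 5 = 69$)
$B{\left(l \right)} = \frac{2 l}{- \frac{7}{6} + l}$ ($B{\left(l \right)} = \frac{2 l}{l - \frac{7}{6}} = \frac{2 l}{- \frac{7}{6} + l}$)
$\frac{1}{A{\left(-93 - B{\left(3 \right)},M \right)} - 57050} = \frac{1}{-225 - 57050} = \frac{1}{-57275} = - \frac{1}{57275}$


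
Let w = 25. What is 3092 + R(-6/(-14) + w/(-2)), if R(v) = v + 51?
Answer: 43833/14 ≈ 3130.9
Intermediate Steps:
R(v) = 51 + v
3092 + R(-6/(-14) + w/(-2)) = 3092 + (51 + (-6/(-14) + 25/(-2))) = 3092 + (51 + (-6*(-1/14) + 25*(-½))) = 3092 + (51 + (3/7 - 25/2)) = 3092 + (51 - 169/14) = 3092 + 545/14 = 43833/14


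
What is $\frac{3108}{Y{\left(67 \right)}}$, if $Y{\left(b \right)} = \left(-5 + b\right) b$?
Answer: $\frac{1554}{2077} \approx 0.74819$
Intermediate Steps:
$Y{\left(b \right)} = b \left(-5 + b\right)$
$\frac{3108}{Y{\left(67 \right)}} = \frac{3108}{67 \left(-5 + 67\right)} = \frac{3108}{67 \cdot 62} = \frac{3108}{4154} = 3108 \cdot \frac{1}{4154} = \frac{1554}{2077}$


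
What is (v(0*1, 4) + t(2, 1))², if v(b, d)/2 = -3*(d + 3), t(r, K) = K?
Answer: 1681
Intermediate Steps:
v(b, d) = -18 - 6*d (v(b, d) = 2*(-3*(d + 3)) = 2*(-3*(3 + d)) = 2*(-9 - 3*d) = -18 - 6*d)
(v(0*1, 4) + t(2, 1))² = ((-18 - 6*4) + 1)² = ((-18 - 24) + 1)² = (-42 + 1)² = (-41)² = 1681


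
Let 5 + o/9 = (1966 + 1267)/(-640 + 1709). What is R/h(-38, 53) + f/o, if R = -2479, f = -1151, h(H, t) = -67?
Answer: 1933715/19008 ≈ 101.73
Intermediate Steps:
o = -19008/1069 (o = -45 + 9*((1966 + 1267)/(-640 + 1709)) = -45 + 9*(3233/1069) = -45 + 29097/1069 = -19008/1069 ≈ -17.781)
R/h(-38, 53) + f/o = -2479/(-67) - 1151/(-19008/1069) = -2479*(-1/67) - 1151*(-1069/19008) = 37 + 1230419/19008 = 1933715/19008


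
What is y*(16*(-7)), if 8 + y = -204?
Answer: 23744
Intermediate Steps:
y = -212 (y = -8 - 204 = -212)
y*(16*(-7)) = -3392*(-7) = -212*(-112) = 23744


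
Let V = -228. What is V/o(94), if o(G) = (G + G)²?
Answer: -57/8836 ≈ -0.0064509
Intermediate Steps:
o(G) = 4*G² (o(G) = (2*G)² = 4*G²)
V/o(94) = -228/(4*94²) = -228/(4*8836) = -228/35344 = -228*1/35344 = -57/8836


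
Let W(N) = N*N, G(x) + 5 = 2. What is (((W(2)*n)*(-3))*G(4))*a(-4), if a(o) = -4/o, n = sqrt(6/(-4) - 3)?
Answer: 54*I*sqrt(2) ≈ 76.368*I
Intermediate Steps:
G(x) = -3 (G(x) = -5 + 2 = -3)
W(N) = N**2
n = 3*I*sqrt(2)/2 (n = sqrt(6*(-1/4) - 3) = sqrt(-3/2 - 3) = sqrt(-9/2) = 3*I*sqrt(2)/2 ≈ 2.1213*I)
(((W(2)*n)*(-3))*G(4))*a(-4) = (((2**2*(3*I*sqrt(2)/2))*(-3))*(-3))*(-4/(-4)) = (((4*(3*I*sqrt(2)/2))*(-3))*(-3))*(-4*(-1/4)) = (((6*I*sqrt(2))*(-3))*(-3))*1 = (-18*I*sqrt(2)*(-3))*1 = (54*I*sqrt(2))*1 = 54*I*sqrt(2)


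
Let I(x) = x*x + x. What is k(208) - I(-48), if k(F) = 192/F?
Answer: -29316/13 ≈ -2255.1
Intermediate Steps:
I(x) = x + x**2 (I(x) = x**2 + x = x + x**2)
k(208) - I(-48) = 192/208 - (-48)*(1 - 48) = 192*(1/208) - (-48)*(-47) = 12/13 - 1*2256 = 12/13 - 2256 = -29316/13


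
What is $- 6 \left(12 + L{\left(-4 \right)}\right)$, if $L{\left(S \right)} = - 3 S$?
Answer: $-144$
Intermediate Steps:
$- 6 \left(12 + L{\left(-4 \right)}\right) = - 6 \left(12 - -12\right) = - 6 \left(12 + 12\right) = \left(-6\right) 24 = -144$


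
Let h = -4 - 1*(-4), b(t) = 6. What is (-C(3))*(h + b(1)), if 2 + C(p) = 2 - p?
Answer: 18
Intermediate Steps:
C(p) = -p (C(p) = -2 + (2 - p) = -p)
h = 0 (h = -4 + 4 = 0)
(-C(3))*(h + b(1)) = (-(-1)*3)*(0 + 6) = -1*(-3)*6 = 3*6 = 18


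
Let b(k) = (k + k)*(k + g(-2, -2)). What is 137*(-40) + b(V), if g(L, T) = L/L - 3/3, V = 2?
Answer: -5472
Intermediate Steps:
g(L, T) = 0 (g(L, T) = 1 - 3*⅓ = 1 - 1 = 0)
b(k) = 2*k² (b(k) = (k + k)*(k + 0) = (2*k)*k = 2*k²)
137*(-40) + b(V) = 137*(-40) + 2*2² = -5480 + 2*4 = -5480 + 8 = -5472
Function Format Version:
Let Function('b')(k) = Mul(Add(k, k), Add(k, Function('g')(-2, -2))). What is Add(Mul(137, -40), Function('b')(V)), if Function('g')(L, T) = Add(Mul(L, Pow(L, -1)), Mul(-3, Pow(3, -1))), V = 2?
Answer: -5472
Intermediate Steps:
Function('g')(L, T) = 0 (Function('g')(L, T) = Add(1, Mul(-3, Rational(1, 3))) = Add(1, -1) = 0)
Function('b')(k) = Mul(2, Pow(k, 2)) (Function('b')(k) = Mul(Add(k, k), Add(k, 0)) = Mul(Mul(2, k), k) = Mul(2, Pow(k, 2)))
Add(Mul(137, -40), Function('b')(V)) = Add(Mul(137, -40), Mul(2, Pow(2, 2))) = Add(-5480, Mul(2, 4)) = Add(-5480, 8) = -5472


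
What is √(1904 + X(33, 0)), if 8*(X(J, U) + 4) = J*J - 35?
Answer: 3*√903/2 ≈ 45.075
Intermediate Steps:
X(J, U) = -67/8 + J²/8 (X(J, U) = -4 + (J*J - 35)/8 = -4 + (J² - 35)/8 = -4 + (-35 + J²)/8 = -4 + (-35/8 + J²/8) = -67/8 + J²/8)
√(1904 + X(33, 0)) = √(1904 + (-67/8 + (⅛)*33²)) = √(1904 + (-67/8 + (⅛)*1089)) = √(1904 + (-67/8 + 1089/8)) = √(1904 + 511/4) = √(8127/4) = 3*√903/2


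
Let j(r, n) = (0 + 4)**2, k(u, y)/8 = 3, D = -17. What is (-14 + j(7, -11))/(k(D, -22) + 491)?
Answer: 2/515 ≈ 0.0038835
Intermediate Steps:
k(u, y) = 24 (k(u, y) = 8*3 = 24)
j(r, n) = 16 (j(r, n) = 4**2 = 16)
(-14 + j(7, -11))/(k(D, -22) + 491) = (-14 + 16)/(24 + 491) = 2/515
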